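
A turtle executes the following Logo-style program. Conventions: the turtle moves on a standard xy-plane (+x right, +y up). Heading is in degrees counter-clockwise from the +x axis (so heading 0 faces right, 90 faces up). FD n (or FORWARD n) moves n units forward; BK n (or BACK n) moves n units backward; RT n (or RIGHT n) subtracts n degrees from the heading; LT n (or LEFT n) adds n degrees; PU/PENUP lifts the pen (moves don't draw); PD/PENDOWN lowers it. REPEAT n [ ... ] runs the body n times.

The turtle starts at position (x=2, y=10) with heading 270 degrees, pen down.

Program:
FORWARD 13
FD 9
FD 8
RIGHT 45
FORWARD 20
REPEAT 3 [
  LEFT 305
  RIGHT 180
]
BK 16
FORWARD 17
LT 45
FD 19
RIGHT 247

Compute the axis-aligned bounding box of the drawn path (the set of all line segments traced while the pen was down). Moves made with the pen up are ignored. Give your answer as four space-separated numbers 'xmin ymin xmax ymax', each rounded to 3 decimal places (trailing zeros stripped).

Answer: -12.642 -53.361 2 10

Derivation:
Executing turtle program step by step:
Start: pos=(2,10), heading=270, pen down
FD 13: (2,10) -> (2,-3) [heading=270, draw]
FD 9: (2,-3) -> (2,-12) [heading=270, draw]
FD 8: (2,-12) -> (2,-20) [heading=270, draw]
RT 45: heading 270 -> 225
FD 20: (2,-20) -> (-12.142,-34.142) [heading=225, draw]
REPEAT 3 [
  -- iteration 1/3 --
  LT 305: heading 225 -> 170
  RT 180: heading 170 -> 350
  -- iteration 2/3 --
  LT 305: heading 350 -> 295
  RT 180: heading 295 -> 115
  -- iteration 3/3 --
  LT 305: heading 115 -> 60
  RT 180: heading 60 -> 240
]
BK 16: (-12.142,-34.142) -> (-4.142,-20.286) [heading=240, draw]
FD 17: (-4.142,-20.286) -> (-12.642,-35.008) [heading=240, draw]
LT 45: heading 240 -> 285
FD 19: (-12.642,-35.008) -> (-7.725,-53.361) [heading=285, draw]
RT 247: heading 285 -> 38
Final: pos=(-7.725,-53.361), heading=38, 7 segment(s) drawn

Segment endpoints: x in {-12.642, -12.142, -7.725, -4.142, 2, 2, 2, 2}, y in {-53.361, -35.008, -34.142, -20.286, -20, -12, -3, 10}
xmin=-12.642, ymin=-53.361, xmax=2, ymax=10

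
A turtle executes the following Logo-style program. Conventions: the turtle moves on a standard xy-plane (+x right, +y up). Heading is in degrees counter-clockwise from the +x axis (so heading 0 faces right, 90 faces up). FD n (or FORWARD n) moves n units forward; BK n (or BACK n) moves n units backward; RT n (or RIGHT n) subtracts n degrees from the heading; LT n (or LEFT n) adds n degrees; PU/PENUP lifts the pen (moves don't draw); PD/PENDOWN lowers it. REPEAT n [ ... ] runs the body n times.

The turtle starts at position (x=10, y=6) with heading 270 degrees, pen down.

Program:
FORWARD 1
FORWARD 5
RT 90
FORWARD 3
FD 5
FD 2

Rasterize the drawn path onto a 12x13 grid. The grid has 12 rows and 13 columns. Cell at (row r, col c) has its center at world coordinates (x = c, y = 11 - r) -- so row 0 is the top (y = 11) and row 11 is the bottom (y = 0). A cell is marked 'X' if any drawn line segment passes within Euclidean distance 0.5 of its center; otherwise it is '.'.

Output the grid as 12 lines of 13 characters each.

Answer: .............
.............
.............
.............
.............
..........X..
..........X..
..........X..
..........X..
..........X..
..........X..
XXXXXXXXXXX..

Derivation:
Segment 0: (10,6) -> (10,5)
Segment 1: (10,5) -> (10,0)
Segment 2: (10,0) -> (7,0)
Segment 3: (7,0) -> (2,0)
Segment 4: (2,0) -> (-0,0)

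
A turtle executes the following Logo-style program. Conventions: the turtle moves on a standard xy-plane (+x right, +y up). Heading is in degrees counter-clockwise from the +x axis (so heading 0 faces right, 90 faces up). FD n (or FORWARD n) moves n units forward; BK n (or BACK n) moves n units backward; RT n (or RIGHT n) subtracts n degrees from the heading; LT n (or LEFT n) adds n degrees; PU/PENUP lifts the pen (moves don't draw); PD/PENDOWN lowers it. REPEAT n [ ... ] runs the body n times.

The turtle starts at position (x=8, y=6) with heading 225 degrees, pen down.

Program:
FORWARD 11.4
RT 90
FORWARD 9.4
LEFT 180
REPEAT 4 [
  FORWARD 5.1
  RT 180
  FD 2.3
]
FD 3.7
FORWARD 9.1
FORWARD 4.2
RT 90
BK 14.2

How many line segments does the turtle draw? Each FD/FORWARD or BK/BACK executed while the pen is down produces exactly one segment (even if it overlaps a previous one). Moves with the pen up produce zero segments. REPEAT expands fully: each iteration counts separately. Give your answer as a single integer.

Answer: 14

Derivation:
Executing turtle program step by step:
Start: pos=(8,6), heading=225, pen down
FD 11.4: (8,6) -> (-0.061,-2.061) [heading=225, draw]
RT 90: heading 225 -> 135
FD 9.4: (-0.061,-2.061) -> (-6.708,4.586) [heading=135, draw]
LT 180: heading 135 -> 315
REPEAT 4 [
  -- iteration 1/4 --
  FD 5.1: (-6.708,4.586) -> (-3.102,0.98) [heading=315, draw]
  RT 180: heading 315 -> 135
  FD 2.3: (-3.102,0.98) -> (-4.728,2.606) [heading=135, draw]
  -- iteration 2/4 --
  FD 5.1: (-4.728,2.606) -> (-8.334,6.212) [heading=135, draw]
  RT 180: heading 135 -> 315
  FD 2.3: (-8.334,6.212) -> (-6.708,4.586) [heading=315, draw]
  -- iteration 3/4 --
  FD 5.1: (-6.708,4.586) -> (-3.102,0.98) [heading=315, draw]
  RT 180: heading 315 -> 135
  FD 2.3: (-3.102,0.98) -> (-4.728,2.606) [heading=135, draw]
  -- iteration 4/4 --
  FD 5.1: (-4.728,2.606) -> (-8.334,6.212) [heading=135, draw]
  RT 180: heading 135 -> 315
  FD 2.3: (-8.334,6.212) -> (-6.708,4.586) [heading=315, draw]
]
FD 3.7: (-6.708,4.586) -> (-4.092,1.969) [heading=315, draw]
FD 9.1: (-4.092,1.969) -> (2.343,-4.465) [heading=315, draw]
FD 4.2: (2.343,-4.465) -> (5.313,-7.435) [heading=315, draw]
RT 90: heading 315 -> 225
BK 14.2: (5.313,-7.435) -> (15.354,2.606) [heading=225, draw]
Final: pos=(15.354,2.606), heading=225, 14 segment(s) drawn
Segments drawn: 14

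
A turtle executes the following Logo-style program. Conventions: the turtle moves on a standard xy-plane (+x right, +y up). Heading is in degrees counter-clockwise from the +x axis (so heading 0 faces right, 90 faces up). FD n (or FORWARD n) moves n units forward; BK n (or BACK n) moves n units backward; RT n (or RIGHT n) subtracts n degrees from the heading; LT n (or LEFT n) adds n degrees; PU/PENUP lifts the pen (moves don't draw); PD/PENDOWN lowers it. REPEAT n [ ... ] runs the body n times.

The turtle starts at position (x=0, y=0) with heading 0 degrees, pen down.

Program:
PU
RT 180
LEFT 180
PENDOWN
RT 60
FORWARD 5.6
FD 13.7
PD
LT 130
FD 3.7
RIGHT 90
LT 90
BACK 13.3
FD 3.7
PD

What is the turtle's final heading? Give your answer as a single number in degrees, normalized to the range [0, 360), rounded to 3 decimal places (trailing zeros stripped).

Executing turtle program step by step:
Start: pos=(0,0), heading=0, pen down
PU: pen up
RT 180: heading 0 -> 180
LT 180: heading 180 -> 0
PD: pen down
RT 60: heading 0 -> 300
FD 5.6: (0,0) -> (2.8,-4.85) [heading=300, draw]
FD 13.7: (2.8,-4.85) -> (9.65,-16.714) [heading=300, draw]
PD: pen down
LT 130: heading 300 -> 70
FD 3.7: (9.65,-16.714) -> (10.915,-13.237) [heading=70, draw]
RT 90: heading 70 -> 340
LT 90: heading 340 -> 70
BK 13.3: (10.915,-13.237) -> (6.367,-25.735) [heading=70, draw]
FD 3.7: (6.367,-25.735) -> (7.632,-22.258) [heading=70, draw]
PD: pen down
Final: pos=(7.632,-22.258), heading=70, 5 segment(s) drawn

Answer: 70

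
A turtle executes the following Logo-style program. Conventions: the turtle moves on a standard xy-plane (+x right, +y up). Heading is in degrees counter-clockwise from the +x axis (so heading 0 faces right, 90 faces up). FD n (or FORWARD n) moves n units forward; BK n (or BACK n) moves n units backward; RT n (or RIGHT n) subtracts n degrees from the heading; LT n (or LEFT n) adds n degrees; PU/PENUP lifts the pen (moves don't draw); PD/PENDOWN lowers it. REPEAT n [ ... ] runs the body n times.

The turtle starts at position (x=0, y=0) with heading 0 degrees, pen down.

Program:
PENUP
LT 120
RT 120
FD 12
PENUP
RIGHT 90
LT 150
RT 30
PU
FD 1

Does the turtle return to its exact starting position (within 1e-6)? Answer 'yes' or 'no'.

Answer: no

Derivation:
Executing turtle program step by step:
Start: pos=(0,0), heading=0, pen down
PU: pen up
LT 120: heading 0 -> 120
RT 120: heading 120 -> 0
FD 12: (0,0) -> (12,0) [heading=0, move]
PU: pen up
RT 90: heading 0 -> 270
LT 150: heading 270 -> 60
RT 30: heading 60 -> 30
PU: pen up
FD 1: (12,0) -> (12.866,0.5) [heading=30, move]
Final: pos=(12.866,0.5), heading=30, 0 segment(s) drawn

Start position: (0, 0)
Final position: (12.866, 0.5)
Distance = 12.876; >= 1e-6 -> NOT closed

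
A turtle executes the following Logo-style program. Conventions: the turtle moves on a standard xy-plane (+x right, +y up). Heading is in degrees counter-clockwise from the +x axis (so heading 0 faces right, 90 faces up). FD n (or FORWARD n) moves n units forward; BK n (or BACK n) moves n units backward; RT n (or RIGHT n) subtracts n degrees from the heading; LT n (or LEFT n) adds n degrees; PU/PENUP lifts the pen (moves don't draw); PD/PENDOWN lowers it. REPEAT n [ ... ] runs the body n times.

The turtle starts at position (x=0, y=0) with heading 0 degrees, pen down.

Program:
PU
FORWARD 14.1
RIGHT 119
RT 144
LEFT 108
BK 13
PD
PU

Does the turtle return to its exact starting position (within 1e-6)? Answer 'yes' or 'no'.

Executing turtle program step by step:
Start: pos=(0,0), heading=0, pen down
PU: pen up
FD 14.1: (0,0) -> (14.1,0) [heading=0, move]
RT 119: heading 0 -> 241
RT 144: heading 241 -> 97
LT 108: heading 97 -> 205
BK 13: (14.1,0) -> (25.882,5.494) [heading=205, move]
PD: pen down
PU: pen up
Final: pos=(25.882,5.494), heading=205, 0 segment(s) drawn

Start position: (0, 0)
Final position: (25.882, 5.494)
Distance = 26.459; >= 1e-6 -> NOT closed

Answer: no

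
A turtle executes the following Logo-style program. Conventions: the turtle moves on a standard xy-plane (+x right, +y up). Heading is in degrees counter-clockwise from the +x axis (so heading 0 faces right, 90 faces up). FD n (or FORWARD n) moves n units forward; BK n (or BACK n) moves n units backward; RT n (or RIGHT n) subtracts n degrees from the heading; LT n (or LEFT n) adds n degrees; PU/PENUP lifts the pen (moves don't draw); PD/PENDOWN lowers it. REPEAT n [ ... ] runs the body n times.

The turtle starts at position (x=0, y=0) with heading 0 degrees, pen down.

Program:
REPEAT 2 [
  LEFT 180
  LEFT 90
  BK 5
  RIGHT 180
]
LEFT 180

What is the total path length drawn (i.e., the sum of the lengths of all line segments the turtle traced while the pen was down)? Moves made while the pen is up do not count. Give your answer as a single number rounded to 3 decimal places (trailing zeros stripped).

Executing turtle program step by step:
Start: pos=(0,0), heading=0, pen down
REPEAT 2 [
  -- iteration 1/2 --
  LT 180: heading 0 -> 180
  LT 90: heading 180 -> 270
  BK 5: (0,0) -> (0,5) [heading=270, draw]
  RT 180: heading 270 -> 90
  -- iteration 2/2 --
  LT 180: heading 90 -> 270
  LT 90: heading 270 -> 0
  BK 5: (0,5) -> (-5,5) [heading=0, draw]
  RT 180: heading 0 -> 180
]
LT 180: heading 180 -> 0
Final: pos=(-5,5), heading=0, 2 segment(s) drawn

Segment lengths:
  seg 1: (0,0) -> (0,5), length = 5
  seg 2: (0,5) -> (-5,5), length = 5
Total = 10

Answer: 10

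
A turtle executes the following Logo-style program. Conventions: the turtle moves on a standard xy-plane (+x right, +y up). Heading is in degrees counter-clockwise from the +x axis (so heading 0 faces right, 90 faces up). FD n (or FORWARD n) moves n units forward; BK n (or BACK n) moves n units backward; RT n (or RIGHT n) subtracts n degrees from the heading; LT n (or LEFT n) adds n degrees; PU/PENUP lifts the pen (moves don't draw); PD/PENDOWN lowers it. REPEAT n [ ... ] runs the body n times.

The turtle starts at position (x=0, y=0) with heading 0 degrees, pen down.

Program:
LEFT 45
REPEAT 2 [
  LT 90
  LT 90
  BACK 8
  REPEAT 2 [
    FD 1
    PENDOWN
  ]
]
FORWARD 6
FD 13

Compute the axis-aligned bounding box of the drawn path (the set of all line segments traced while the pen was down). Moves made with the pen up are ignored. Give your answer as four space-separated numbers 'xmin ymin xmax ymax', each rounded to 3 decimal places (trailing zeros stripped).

Answer: -1.414 -1.414 13.435 13.435

Derivation:
Executing turtle program step by step:
Start: pos=(0,0), heading=0, pen down
LT 45: heading 0 -> 45
REPEAT 2 [
  -- iteration 1/2 --
  LT 90: heading 45 -> 135
  LT 90: heading 135 -> 225
  BK 8: (0,0) -> (5.657,5.657) [heading=225, draw]
  REPEAT 2 [
    -- iteration 1/2 --
    FD 1: (5.657,5.657) -> (4.95,4.95) [heading=225, draw]
    PD: pen down
    -- iteration 2/2 --
    FD 1: (4.95,4.95) -> (4.243,4.243) [heading=225, draw]
    PD: pen down
  ]
  -- iteration 2/2 --
  LT 90: heading 225 -> 315
  LT 90: heading 315 -> 45
  BK 8: (4.243,4.243) -> (-1.414,-1.414) [heading=45, draw]
  REPEAT 2 [
    -- iteration 1/2 --
    FD 1: (-1.414,-1.414) -> (-0.707,-0.707) [heading=45, draw]
    PD: pen down
    -- iteration 2/2 --
    FD 1: (-0.707,-0.707) -> (0,0) [heading=45, draw]
    PD: pen down
  ]
]
FD 6: (0,0) -> (4.243,4.243) [heading=45, draw]
FD 13: (4.243,4.243) -> (13.435,13.435) [heading=45, draw]
Final: pos=(13.435,13.435), heading=45, 8 segment(s) drawn

Segment endpoints: x in {-1.414, -0.707, 0, 0, 4.243, 4.95, 5.657, 13.435}, y in {-1.414, -0.707, 0, 0, 4.243, 4.95, 5.657, 13.435}
xmin=-1.414, ymin=-1.414, xmax=13.435, ymax=13.435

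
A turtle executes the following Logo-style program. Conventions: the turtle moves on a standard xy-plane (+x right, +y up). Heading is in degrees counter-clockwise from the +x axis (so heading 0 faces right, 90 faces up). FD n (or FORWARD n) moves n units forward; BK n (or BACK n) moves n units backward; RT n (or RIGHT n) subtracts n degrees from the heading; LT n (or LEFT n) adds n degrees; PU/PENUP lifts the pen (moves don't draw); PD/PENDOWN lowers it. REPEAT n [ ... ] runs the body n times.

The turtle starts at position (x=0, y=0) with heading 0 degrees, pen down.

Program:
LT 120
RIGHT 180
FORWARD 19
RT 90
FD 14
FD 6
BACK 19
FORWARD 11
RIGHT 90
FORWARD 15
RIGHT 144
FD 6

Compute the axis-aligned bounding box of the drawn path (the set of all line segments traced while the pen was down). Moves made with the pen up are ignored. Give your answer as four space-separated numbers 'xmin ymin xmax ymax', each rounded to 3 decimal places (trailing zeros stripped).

Answer: -8.392 -26.454 9.5 0

Derivation:
Executing turtle program step by step:
Start: pos=(0,0), heading=0, pen down
LT 120: heading 0 -> 120
RT 180: heading 120 -> 300
FD 19: (0,0) -> (9.5,-16.454) [heading=300, draw]
RT 90: heading 300 -> 210
FD 14: (9.5,-16.454) -> (-2.624,-23.454) [heading=210, draw]
FD 6: (-2.624,-23.454) -> (-7.821,-26.454) [heading=210, draw]
BK 19: (-7.821,-26.454) -> (8.634,-16.954) [heading=210, draw]
FD 11: (8.634,-16.954) -> (-0.892,-22.454) [heading=210, draw]
RT 90: heading 210 -> 120
FD 15: (-0.892,-22.454) -> (-8.392,-9.464) [heading=120, draw]
RT 144: heading 120 -> 336
FD 6: (-8.392,-9.464) -> (-2.911,-11.905) [heading=336, draw]
Final: pos=(-2.911,-11.905), heading=336, 7 segment(s) drawn

Segment endpoints: x in {-8.392, -7.821, -2.911, -2.624, -0.892, 0, 8.634, 9.5}, y in {-26.454, -23.454, -22.454, -16.954, -16.454, -11.905, -9.464, 0}
xmin=-8.392, ymin=-26.454, xmax=9.5, ymax=0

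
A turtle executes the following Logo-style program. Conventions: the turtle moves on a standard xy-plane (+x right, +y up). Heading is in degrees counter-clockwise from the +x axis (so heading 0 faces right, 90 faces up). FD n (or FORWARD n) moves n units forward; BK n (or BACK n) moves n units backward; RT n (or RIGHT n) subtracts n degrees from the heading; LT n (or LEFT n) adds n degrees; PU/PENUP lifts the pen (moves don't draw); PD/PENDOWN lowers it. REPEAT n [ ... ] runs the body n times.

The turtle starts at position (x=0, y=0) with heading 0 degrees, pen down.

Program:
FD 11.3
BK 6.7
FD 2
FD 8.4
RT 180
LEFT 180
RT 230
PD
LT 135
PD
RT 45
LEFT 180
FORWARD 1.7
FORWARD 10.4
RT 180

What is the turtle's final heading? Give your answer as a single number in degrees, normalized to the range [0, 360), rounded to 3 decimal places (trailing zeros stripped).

Answer: 220

Derivation:
Executing turtle program step by step:
Start: pos=(0,0), heading=0, pen down
FD 11.3: (0,0) -> (11.3,0) [heading=0, draw]
BK 6.7: (11.3,0) -> (4.6,0) [heading=0, draw]
FD 2: (4.6,0) -> (6.6,0) [heading=0, draw]
FD 8.4: (6.6,0) -> (15,0) [heading=0, draw]
RT 180: heading 0 -> 180
LT 180: heading 180 -> 0
RT 230: heading 0 -> 130
PD: pen down
LT 135: heading 130 -> 265
PD: pen down
RT 45: heading 265 -> 220
LT 180: heading 220 -> 40
FD 1.7: (15,0) -> (16.302,1.093) [heading=40, draw]
FD 10.4: (16.302,1.093) -> (24.269,7.778) [heading=40, draw]
RT 180: heading 40 -> 220
Final: pos=(24.269,7.778), heading=220, 6 segment(s) drawn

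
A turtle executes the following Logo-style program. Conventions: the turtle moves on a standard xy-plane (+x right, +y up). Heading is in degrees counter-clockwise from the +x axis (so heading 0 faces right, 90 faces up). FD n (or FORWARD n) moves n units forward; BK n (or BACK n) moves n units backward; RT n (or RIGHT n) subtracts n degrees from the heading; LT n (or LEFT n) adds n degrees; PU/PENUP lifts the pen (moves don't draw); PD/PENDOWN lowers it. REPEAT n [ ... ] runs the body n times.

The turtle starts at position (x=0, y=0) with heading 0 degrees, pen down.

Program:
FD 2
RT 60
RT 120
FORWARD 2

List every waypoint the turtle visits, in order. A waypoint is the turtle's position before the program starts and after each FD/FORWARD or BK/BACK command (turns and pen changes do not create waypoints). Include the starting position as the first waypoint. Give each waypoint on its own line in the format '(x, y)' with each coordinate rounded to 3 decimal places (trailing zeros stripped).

Answer: (0, 0)
(2, 0)
(0, 0)

Derivation:
Executing turtle program step by step:
Start: pos=(0,0), heading=0, pen down
FD 2: (0,0) -> (2,0) [heading=0, draw]
RT 60: heading 0 -> 300
RT 120: heading 300 -> 180
FD 2: (2,0) -> (0,0) [heading=180, draw]
Final: pos=(0,0), heading=180, 2 segment(s) drawn
Waypoints (3 total):
(0, 0)
(2, 0)
(0, 0)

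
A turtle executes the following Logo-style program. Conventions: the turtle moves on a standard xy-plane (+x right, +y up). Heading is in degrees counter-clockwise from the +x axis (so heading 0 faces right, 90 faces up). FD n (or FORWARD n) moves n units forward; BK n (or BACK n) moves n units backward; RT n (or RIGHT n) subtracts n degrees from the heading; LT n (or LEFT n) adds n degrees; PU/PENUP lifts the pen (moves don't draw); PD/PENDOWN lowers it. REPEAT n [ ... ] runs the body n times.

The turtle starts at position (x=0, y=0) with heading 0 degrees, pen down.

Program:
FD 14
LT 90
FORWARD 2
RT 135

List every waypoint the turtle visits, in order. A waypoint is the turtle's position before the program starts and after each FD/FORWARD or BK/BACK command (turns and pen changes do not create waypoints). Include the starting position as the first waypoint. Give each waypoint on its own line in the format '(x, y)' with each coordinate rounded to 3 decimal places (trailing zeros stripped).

Executing turtle program step by step:
Start: pos=(0,0), heading=0, pen down
FD 14: (0,0) -> (14,0) [heading=0, draw]
LT 90: heading 0 -> 90
FD 2: (14,0) -> (14,2) [heading=90, draw]
RT 135: heading 90 -> 315
Final: pos=(14,2), heading=315, 2 segment(s) drawn
Waypoints (3 total):
(0, 0)
(14, 0)
(14, 2)

Answer: (0, 0)
(14, 0)
(14, 2)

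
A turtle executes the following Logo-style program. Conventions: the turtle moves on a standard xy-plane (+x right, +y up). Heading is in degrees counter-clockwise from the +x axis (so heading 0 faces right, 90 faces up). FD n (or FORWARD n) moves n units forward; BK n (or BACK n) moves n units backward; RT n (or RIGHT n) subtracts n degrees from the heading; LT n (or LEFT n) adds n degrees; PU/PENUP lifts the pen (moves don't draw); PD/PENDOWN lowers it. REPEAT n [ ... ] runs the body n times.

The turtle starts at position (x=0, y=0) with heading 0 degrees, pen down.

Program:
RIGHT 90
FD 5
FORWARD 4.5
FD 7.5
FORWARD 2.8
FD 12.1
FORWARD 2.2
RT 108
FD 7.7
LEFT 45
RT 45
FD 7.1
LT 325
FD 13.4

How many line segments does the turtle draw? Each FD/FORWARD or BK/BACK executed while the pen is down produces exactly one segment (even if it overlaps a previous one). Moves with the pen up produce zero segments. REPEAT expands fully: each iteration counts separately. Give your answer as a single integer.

Executing turtle program step by step:
Start: pos=(0,0), heading=0, pen down
RT 90: heading 0 -> 270
FD 5: (0,0) -> (0,-5) [heading=270, draw]
FD 4.5: (0,-5) -> (0,-9.5) [heading=270, draw]
FD 7.5: (0,-9.5) -> (0,-17) [heading=270, draw]
FD 2.8: (0,-17) -> (0,-19.8) [heading=270, draw]
FD 12.1: (0,-19.8) -> (0,-31.9) [heading=270, draw]
FD 2.2: (0,-31.9) -> (0,-34.1) [heading=270, draw]
RT 108: heading 270 -> 162
FD 7.7: (0,-34.1) -> (-7.323,-31.721) [heading=162, draw]
LT 45: heading 162 -> 207
RT 45: heading 207 -> 162
FD 7.1: (-7.323,-31.721) -> (-14.076,-29.527) [heading=162, draw]
LT 325: heading 162 -> 127
FD 13.4: (-14.076,-29.527) -> (-22.14,-18.825) [heading=127, draw]
Final: pos=(-22.14,-18.825), heading=127, 9 segment(s) drawn
Segments drawn: 9

Answer: 9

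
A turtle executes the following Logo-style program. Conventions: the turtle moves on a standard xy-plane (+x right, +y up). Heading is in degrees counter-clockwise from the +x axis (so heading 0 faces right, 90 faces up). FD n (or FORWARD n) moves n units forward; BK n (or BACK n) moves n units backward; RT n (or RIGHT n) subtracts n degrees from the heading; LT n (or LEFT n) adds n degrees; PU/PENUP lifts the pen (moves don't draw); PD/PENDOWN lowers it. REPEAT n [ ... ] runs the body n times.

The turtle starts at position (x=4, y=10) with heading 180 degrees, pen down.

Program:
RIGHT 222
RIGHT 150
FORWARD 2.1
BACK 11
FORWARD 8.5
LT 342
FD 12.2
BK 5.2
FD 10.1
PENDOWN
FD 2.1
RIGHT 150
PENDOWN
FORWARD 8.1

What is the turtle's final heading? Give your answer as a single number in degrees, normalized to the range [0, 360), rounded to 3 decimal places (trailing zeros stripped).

Answer: 0

Derivation:
Executing turtle program step by step:
Start: pos=(4,10), heading=180, pen down
RT 222: heading 180 -> 318
RT 150: heading 318 -> 168
FD 2.1: (4,10) -> (1.946,10.437) [heading=168, draw]
BK 11: (1.946,10.437) -> (12.706,8.15) [heading=168, draw]
FD 8.5: (12.706,8.15) -> (4.391,9.917) [heading=168, draw]
LT 342: heading 168 -> 150
FD 12.2: (4.391,9.917) -> (-6.174,16.017) [heading=150, draw]
BK 5.2: (-6.174,16.017) -> (-1.671,13.417) [heading=150, draw]
FD 10.1: (-1.671,13.417) -> (-10.418,18.467) [heading=150, draw]
PD: pen down
FD 2.1: (-10.418,18.467) -> (-12.236,19.517) [heading=150, draw]
RT 150: heading 150 -> 0
PD: pen down
FD 8.1: (-12.236,19.517) -> (-4.136,19.517) [heading=0, draw]
Final: pos=(-4.136,19.517), heading=0, 8 segment(s) drawn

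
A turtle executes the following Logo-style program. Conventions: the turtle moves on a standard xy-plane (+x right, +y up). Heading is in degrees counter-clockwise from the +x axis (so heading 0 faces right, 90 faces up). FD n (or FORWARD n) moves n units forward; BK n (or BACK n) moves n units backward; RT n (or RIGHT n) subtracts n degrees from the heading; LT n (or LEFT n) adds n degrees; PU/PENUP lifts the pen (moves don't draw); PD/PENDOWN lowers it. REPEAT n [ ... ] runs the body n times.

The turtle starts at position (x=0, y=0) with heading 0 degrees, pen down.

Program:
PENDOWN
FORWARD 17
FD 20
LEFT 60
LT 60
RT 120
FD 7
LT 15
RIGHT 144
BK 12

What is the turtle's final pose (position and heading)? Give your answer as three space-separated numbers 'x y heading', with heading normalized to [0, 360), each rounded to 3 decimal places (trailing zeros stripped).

Answer: 51.552 9.326 231

Derivation:
Executing turtle program step by step:
Start: pos=(0,0), heading=0, pen down
PD: pen down
FD 17: (0,0) -> (17,0) [heading=0, draw]
FD 20: (17,0) -> (37,0) [heading=0, draw]
LT 60: heading 0 -> 60
LT 60: heading 60 -> 120
RT 120: heading 120 -> 0
FD 7: (37,0) -> (44,0) [heading=0, draw]
LT 15: heading 0 -> 15
RT 144: heading 15 -> 231
BK 12: (44,0) -> (51.552,9.326) [heading=231, draw]
Final: pos=(51.552,9.326), heading=231, 4 segment(s) drawn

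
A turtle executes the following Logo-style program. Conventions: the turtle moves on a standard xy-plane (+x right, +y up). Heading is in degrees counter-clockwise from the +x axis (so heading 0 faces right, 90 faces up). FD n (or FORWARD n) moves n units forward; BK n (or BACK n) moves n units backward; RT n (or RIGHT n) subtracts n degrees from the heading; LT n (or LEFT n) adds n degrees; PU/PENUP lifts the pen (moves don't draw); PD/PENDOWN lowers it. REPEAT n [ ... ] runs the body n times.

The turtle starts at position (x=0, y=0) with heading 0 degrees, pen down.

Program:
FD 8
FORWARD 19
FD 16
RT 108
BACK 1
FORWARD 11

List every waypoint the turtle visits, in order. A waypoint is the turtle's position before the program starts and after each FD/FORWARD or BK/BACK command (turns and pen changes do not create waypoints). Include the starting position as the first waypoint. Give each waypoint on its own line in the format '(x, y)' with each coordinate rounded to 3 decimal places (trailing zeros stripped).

Executing turtle program step by step:
Start: pos=(0,0), heading=0, pen down
FD 8: (0,0) -> (8,0) [heading=0, draw]
FD 19: (8,0) -> (27,0) [heading=0, draw]
FD 16: (27,0) -> (43,0) [heading=0, draw]
RT 108: heading 0 -> 252
BK 1: (43,0) -> (43.309,0.951) [heading=252, draw]
FD 11: (43.309,0.951) -> (39.91,-9.511) [heading=252, draw]
Final: pos=(39.91,-9.511), heading=252, 5 segment(s) drawn
Waypoints (6 total):
(0, 0)
(8, 0)
(27, 0)
(43, 0)
(43.309, 0.951)
(39.91, -9.511)

Answer: (0, 0)
(8, 0)
(27, 0)
(43, 0)
(43.309, 0.951)
(39.91, -9.511)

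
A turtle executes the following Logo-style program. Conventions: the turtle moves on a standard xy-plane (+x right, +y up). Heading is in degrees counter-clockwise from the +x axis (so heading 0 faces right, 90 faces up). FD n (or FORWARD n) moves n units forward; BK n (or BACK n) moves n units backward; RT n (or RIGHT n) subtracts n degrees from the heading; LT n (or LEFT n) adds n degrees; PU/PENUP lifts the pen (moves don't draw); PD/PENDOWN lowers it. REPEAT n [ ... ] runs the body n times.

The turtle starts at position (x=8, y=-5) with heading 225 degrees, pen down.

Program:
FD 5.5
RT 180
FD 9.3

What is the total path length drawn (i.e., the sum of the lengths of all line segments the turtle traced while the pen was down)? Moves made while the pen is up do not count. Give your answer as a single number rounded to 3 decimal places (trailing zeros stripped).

Executing turtle program step by step:
Start: pos=(8,-5), heading=225, pen down
FD 5.5: (8,-5) -> (4.111,-8.889) [heading=225, draw]
RT 180: heading 225 -> 45
FD 9.3: (4.111,-8.889) -> (10.687,-2.313) [heading=45, draw]
Final: pos=(10.687,-2.313), heading=45, 2 segment(s) drawn

Segment lengths:
  seg 1: (8,-5) -> (4.111,-8.889), length = 5.5
  seg 2: (4.111,-8.889) -> (10.687,-2.313), length = 9.3
Total = 14.8

Answer: 14.8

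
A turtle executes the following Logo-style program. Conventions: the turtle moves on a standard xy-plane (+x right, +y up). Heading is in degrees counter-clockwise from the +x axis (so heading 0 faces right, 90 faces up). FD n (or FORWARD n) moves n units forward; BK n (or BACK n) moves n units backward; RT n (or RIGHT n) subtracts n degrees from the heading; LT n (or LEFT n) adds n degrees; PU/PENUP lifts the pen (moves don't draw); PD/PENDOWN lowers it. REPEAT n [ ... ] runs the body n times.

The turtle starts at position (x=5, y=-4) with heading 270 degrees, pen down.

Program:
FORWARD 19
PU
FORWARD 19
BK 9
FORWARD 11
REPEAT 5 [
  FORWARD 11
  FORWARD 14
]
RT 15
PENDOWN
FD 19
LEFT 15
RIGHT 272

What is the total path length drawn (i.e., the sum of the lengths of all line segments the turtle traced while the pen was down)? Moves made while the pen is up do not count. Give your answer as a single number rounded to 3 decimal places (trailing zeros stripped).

Answer: 38

Derivation:
Executing turtle program step by step:
Start: pos=(5,-4), heading=270, pen down
FD 19: (5,-4) -> (5,-23) [heading=270, draw]
PU: pen up
FD 19: (5,-23) -> (5,-42) [heading=270, move]
BK 9: (5,-42) -> (5,-33) [heading=270, move]
FD 11: (5,-33) -> (5,-44) [heading=270, move]
REPEAT 5 [
  -- iteration 1/5 --
  FD 11: (5,-44) -> (5,-55) [heading=270, move]
  FD 14: (5,-55) -> (5,-69) [heading=270, move]
  -- iteration 2/5 --
  FD 11: (5,-69) -> (5,-80) [heading=270, move]
  FD 14: (5,-80) -> (5,-94) [heading=270, move]
  -- iteration 3/5 --
  FD 11: (5,-94) -> (5,-105) [heading=270, move]
  FD 14: (5,-105) -> (5,-119) [heading=270, move]
  -- iteration 4/5 --
  FD 11: (5,-119) -> (5,-130) [heading=270, move]
  FD 14: (5,-130) -> (5,-144) [heading=270, move]
  -- iteration 5/5 --
  FD 11: (5,-144) -> (5,-155) [heading=270, move]
  FD 14: (5,-155) -> (5,-169) [heading=270, move]
]
RT 15: heading 270 -> 255
PD: pen down
FD 19: (5,-169) -> (0.082,-187.353) [heading=255, draw]
LT 15: heading 255 -> 270
RT 272: heading 270 -> 358
Final: pos=(0.082,-187.353), heading=358, 2 segment(s) drawn

Segment lengths:
  seg 1: (5,-4) -> (5,-23), length = 19
  seg 2: (5,-169) -> (0.082,-187.353), length = 19
Total = 38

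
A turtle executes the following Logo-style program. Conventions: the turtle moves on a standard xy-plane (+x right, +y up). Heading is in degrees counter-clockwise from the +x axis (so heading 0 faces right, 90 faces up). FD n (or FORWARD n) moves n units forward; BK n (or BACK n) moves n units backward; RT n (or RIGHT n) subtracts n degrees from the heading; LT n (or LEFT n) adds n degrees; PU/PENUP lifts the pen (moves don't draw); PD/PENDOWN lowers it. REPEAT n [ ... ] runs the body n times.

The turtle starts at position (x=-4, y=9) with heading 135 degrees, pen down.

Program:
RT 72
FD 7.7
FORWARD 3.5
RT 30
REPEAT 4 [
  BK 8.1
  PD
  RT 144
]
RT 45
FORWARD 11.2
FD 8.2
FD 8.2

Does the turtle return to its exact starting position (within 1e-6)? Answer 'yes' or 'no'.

Answer: no

Derivation:
Executing turtle program step by step:
Start: pos=(-4,9), heading=135, pen down
RT 72: heading 135 -> 63
FD 7.7: (-4,9) -> (-0.504,15.861) [heading=63, draw]
FD 3.5: (-0.504,15.861) -> (1.085,18.979) [heading=63, draw]
RT 30: heading 63 -> 33
REPEAT 4 [
  -- iteration 1/4 --
  BK 8.1: (1.085,18.979) -> (-5.709,14.568) [heading=33, draw]
  PD: pen down
  RT 144: heading 33 -> 249
  -- iteration 2/4 --
  BK 8.1: (-5.709,14.568) -> (-2.806,22.13) [heading=249, draw]
  PD: pen down
  RT 144: heading 249 -> 105
  -- iteration 3/4 --
  BK 8.1: (-2.806,22.13) -> (-0.709,14.306) [heading=105, draw]
  PD: pen down
  RT 144: heading 105 -> 321
  -- iteration 4/4 --
  BK 8.1: (-0.709,14.306) -> (-7.004,19.403) [heading=321, draw]
  PD: pen down
  RT 144: heading 321 -> 177
]
RT 45: heading 177 -> 132
FD 11.2: (-7.004,19.403) -> (-14.498,27.726) [heading=132, draw]
FD 8.2: (-14.498,27.726) -> (-19.985,33.82) [heading=132, draw]
FD 8.2: (-19.985,33.82) -> (-25.472,39.914) [heading=132, draw]
Final: pos=(-25.472,39.914), heading=132, 9 segment(s) drawn

Start position: (-4, 9)
Final position: (-25.472, 39.914)
Distance = 37.639; >= 1e-6 -> NOT closed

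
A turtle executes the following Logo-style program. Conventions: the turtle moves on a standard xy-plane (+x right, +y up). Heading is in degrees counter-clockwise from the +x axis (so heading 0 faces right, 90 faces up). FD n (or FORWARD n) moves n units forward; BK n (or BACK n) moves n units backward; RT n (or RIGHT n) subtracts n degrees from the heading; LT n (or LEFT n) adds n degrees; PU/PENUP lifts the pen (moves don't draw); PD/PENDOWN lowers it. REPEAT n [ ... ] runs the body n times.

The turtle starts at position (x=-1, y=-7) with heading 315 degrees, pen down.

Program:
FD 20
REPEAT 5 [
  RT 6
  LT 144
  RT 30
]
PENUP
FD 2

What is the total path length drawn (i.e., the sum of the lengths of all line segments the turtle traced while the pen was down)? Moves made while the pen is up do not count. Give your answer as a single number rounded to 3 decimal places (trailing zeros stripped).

Executing turtle program step by step:
Start: pos=(-1,-7), heading=315, pen down
FD 20: (-1,-7) -> (13.142,-21.142) [heading=315, draw]
REPEAT 5 [
  -- iteration 1/5 --
  RT 6: heading 315 -> 309
  LT 144: heading 309 -> 93
  RT 30: heading 93 -> 63
  -- iteration 2/5 --
  RT 6: heading 63 -> 57
  LT 144: heading 57 -> 201
  RT 30: heading 201 -> 171
  -- iteration 3/5 --
  RT 6: heading 171 -> 165
  LT 144: heading 165 -> 309
  RT 30: heading 309 -> 279
  -- iteration 4/5 --
  RT 6: heading 279 -> 273
  LT 144: heading 273 -> 57
  RT 30: heading 57 -> 27
  -- iteration 5/5 --
  RT 6: heading 27 -> 21
  LT 144: heading 21 -> 165
  RT 30: heading 165 -> 135
]
PU: pen up
FD 2: (13.142,-21.142) -> (11.728,-19.728) [heading=135, move]
Final: pos=(11.728,-19.728), heading=135, 1 segment(s) drawn

Segment lengths:
  seg 1: (-1,-7) -> (13.142,-21.142), length = 20
Total = 20

Answer: 20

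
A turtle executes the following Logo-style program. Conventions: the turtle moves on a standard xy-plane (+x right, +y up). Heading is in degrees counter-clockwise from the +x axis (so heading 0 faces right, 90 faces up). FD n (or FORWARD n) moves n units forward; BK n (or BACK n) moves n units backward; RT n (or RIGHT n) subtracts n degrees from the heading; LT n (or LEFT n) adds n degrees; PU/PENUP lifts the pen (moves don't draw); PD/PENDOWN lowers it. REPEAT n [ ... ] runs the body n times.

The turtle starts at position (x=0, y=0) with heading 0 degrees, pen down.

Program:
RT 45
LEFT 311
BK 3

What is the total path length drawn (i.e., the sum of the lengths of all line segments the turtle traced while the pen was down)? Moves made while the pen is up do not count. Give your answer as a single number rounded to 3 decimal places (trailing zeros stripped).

Answer: 3

Derivation:
Executing turtle program step by step:
Start: pos=(0,0), heading=0, pen down
RT 45: heading 0 -> 315
LT 311: heading 315 -> 266
BK 3: (0,0) -> (0.209,2.993) [heading=266, draw]
Final: pos=(0.209,2.993), heading=266, 1 segment(s) drawn

Segment lengths:
  seg 1: (0,0) -> (0.209,2.993), length = 3
Total = 3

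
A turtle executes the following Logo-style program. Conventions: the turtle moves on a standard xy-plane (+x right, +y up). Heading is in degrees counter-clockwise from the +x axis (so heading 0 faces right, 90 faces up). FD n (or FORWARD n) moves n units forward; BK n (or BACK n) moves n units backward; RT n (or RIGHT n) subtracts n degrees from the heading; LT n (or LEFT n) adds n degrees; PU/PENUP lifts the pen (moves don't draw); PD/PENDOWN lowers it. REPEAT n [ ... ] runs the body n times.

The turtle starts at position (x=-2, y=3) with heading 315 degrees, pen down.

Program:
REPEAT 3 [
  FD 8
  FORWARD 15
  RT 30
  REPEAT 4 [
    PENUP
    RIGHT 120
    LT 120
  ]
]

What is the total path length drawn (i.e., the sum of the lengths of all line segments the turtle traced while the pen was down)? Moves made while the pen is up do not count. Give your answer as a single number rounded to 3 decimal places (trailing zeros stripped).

Executing turtle program step by step:
Start: pos=(-2,3), heading=315, pen down
REPEAT 3 [
  -- iteration 1/3 --
  FD 8: (-2,3) -> (3.657,-2.657) [heading=315, draw]
  FD 15: (3.657,-2.657) -> (14.263,-13.263) [heading=315, draw]
  RT 30: heading 315 -> 285
  REPEAT 4 [
    -- iteration 1/4 --
    PU: pen up
    RT 120: heading 285 -> 165
    LT 120: heading 165 -> 285
    -- iteration 2/4 --
    PU: pen up
    RT 120: heading 285 -> 165
    LT 120: heading 165 -> 285
    -- iteration 3/4 --
    PU: pen up
    RT 120: heading 285 -> 165
    LT 120: heading 165 -> 285
    -- iteration 4/4 --
    PU: pen up
    RT 120: heading 285 -> 165
    LT 120: heading 165 -> 285
  ]
  -- iteration 2/3 --
  FD 8: (14.263,-13.263) -> (16.334,-20.991) [heading=285, move]
  FD 15: (16.334,-20.991) -> (20.216,-35.48) [heading=285, move]
  RT 30: heading 285 -> 255
  REPEAT 4 [
    -- iteration 1/4 --
    PU: pen up
    RT 120: heading 255 -> 135
    LT 120: heading 135 -> 255
    -- iteration 2/4 --
    PU: pen up
    RT 120: heading 255 -> 135
    LT 120: heading 135 -> 255
    -- iteration 3/4 --
    PU: pen up
    RT 120: heading 255 -> 135
    LT 120: heading 135 -> 255
    -- iteration 4/4 --
    PU: pen up
    RT 120: heading 255 -> 135
    LT 120: heading 135 -> 255
  ]
  -- iteration 3/3 --
  FD 8: (20.216,-35.48) -> (18.146,-43.207) [heading=255, move]
  FD 15: (18.146,-43.207) -> (14.263,-57.696) [heading=255, move]
  RT 30: heading 255 -> 225
  REPEAT 4 [
    -- iteration 1/4 --
    PU: pen up
    RT 120: heading 225 -> 105
    LT 120: heading 105 -> 225
    -- iteration 2/4 --
    PU: pen up
    RT 120: heading 225 -> 105
    LT 120: heading 105 -> 225
    -- iteration 3/4 --
    PU: pen up
    RT 120: heading 225 -> 105
    LT 120: heading 105 -> 225
    -- iteration 4/4 --
    PU: pen up
    RT 120: heading 225 -> 105
    LT 120: heading 105 -> 225
  ]
]
Final: pos=(14.263,-57.696), heading=225, 2 segment(s) drawn

Segment lengths:
  seg 1: (-2,3) -> (3.657,-2.657), length = 8
  seg 2: (3.657,-2.657) -> (14.263,-13.263), length = 15
Total = 23

Answer: 23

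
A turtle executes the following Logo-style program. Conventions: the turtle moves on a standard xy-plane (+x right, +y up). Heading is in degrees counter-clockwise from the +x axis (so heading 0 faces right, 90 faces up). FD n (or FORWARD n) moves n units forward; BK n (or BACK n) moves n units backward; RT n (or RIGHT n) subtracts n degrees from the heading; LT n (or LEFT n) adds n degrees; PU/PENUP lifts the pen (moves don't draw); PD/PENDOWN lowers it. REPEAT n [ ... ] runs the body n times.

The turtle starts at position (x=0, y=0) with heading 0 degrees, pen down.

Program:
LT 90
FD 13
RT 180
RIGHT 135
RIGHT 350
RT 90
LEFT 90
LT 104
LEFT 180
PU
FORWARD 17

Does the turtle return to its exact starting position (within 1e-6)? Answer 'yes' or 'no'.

Answer: no

Derivation:
Executing turtle program step by step:
Start: pos=(0,0), heading=0, pen down
LT 90: heading 0 -> 90
FD 13: (0,0) -> (0,13) [heading=90, draw]
RT 180: heading 90 -> 270
RT 135: heading 270 -> 135
RT 350: heading 135 -> 145
RT 90: heading 145 -> 55
LT 90: heading 55 -> 145
LT 104: heading 145 -> 249
LT 180: heading 249 -> 69
PU: pen up
FD 17: (0,13) -> (6.092,28.871) [heading=69, move]
Final: pos=(6.092,28.871), heading=69, 1 segment(s) drawn

Start position: (0, 0)
Final position: (6.092, 28.871)
Distance = 29.507; >= 1e-6 -> NOT closed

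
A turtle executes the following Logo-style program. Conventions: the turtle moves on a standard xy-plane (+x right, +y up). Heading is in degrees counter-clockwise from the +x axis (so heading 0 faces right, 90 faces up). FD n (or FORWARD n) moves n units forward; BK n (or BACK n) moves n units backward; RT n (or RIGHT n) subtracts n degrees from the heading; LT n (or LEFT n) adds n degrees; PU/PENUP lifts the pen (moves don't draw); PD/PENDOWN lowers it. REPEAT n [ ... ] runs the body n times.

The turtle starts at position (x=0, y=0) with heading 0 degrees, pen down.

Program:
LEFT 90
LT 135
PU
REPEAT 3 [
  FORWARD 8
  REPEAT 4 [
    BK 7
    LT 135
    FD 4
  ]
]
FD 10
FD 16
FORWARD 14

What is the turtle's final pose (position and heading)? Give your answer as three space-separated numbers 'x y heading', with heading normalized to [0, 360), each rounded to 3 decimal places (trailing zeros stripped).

Answer: 29.527 31.284 45

Derivation:
Executing turtle program step by step:
Start: pos=(0,0), heading=0, pen down
LT 90: heading 0 -> 90
LT 135: heading 90 -> 225
PU: pen up
REPEAT 3 [
  -- iteration 1/3 --
  FD 8: (0,0) -> (-5.657,-5.657) [heading=225, move]
  REPEAT 4 [
    -- iteration 1/4 --
    BK 7: (-5.657,-5.657) -> (-0.707,-0.707) [heading=225, move]
    LT 135: heading 225 -> 0
    FD 4: (-0.707,-0.707) -> (3.293,-0.707) [heading=0, move]
    -- iteration 2/4 --
    BK 7: (3.293,-0.707) -> (-3.707,-0.707) [heading=0, move]
    LT 135: heading 0 -> 135
    FD 4: (-3.707,-0.707) -> (-6.536,2.121) [heading=135, move]
    -- iteration 3/4 --
    BK 7: (-6.536,2.121) -> (-1.586,-2.828) [heading=135, move]
    LT 135: heading 135 -> 270
    FD 4: (-1.586,-2.828) -> (-1.586,-6.828) [heading=270, move]
    -- iteration 4/4 --
    BK 7: (-1.586,-6.828) -> (-1.586,0.172) [heading=270, move]
    LT 135: heading 270 -> 45
    FD 4: (-1.586,0.172) -> (1.243,3) [heading=45, move]
  ]
  -- iteration 2/3 --
  FD 8: (1.243,3) -> (6.899,8.657) [heading=45, move]
  REPEAT 4 [
    -- iteration 1/4 --
    BK 7: (6.899,8.657) -> (1.95,3.707) [heading=45, move]
    LT 135: heading 45 -> 180
    FD 4: (1.95,3.707) -> (-2.05,3.707) [heading=180, move]
    -- iteration 2/4 --
    BK 7: (-2.05,3.707) -> (4.95,3.707) [heading=180, move]
    LT 135: heading 180 -> 315
    FD 4: (4.95,3.707) -> (7.778,0.879) [heading=315, move]
    -- iteration 3/4 --
    BK 7: (7.778,0.879) -> (2.828,5.828) [heading=315, move]
    LT 135: heading 315 -> 90
    FD 4: (2.828,5.828) -> (2.828,9.828) [heading=90, move]
    -- iteration 4/4 --
    BK 7: (2.828,9.828) -> (2.828,2.828) [heading=90, move]
    LT 135: heading 90 -> 225
    FD 4: (2.828,2.828) -> (0,0) [heading=225, move]
  ]
  -- iteration 3/3 --
  FD 8: (0,0) -> (-5.657,-5.657) [heading=225, move]
  REPEAT 4 [
    -- iteration 1/4 --
    BK 7: (-5.657,-5.657) -> (-0.707,-0.707) [heading=225, move]
    LT 135: heading 225 -> 0
    FD 4: (-0.707,-0.707) -> (3.293,-0.707) [heading=0, move]
    -- iteration 2/4 --
    BK 7: (3.293,-0.707) -> (-3.707,-0.707) [heading=0, move]
    LT 135: heading 0 -> 135
    FD 4: (-3.707,-0.707) -> (-6.536,2.121) [heading=135, move]
    -- iteration 3/4 --
    BK 7: (-6.536,2.121) -> (-1.586,-2.828) [heading=135, move]
    LT 135: heading 135 -> 270
    FD 4: (-1.586,-2.828) -> (-1.586,-6.828) [heading=270, move]
    -- iteration 4/4 --
    BK 7: (-1.586,-6.828) -> (-1.586,0.172) [heading=270, move]
    LT 135: heading 270 -> 45
    FD 4: (-1.586,0.172) -> (1.243,3) [heading=45, move]
  ]
]
FD 10: (1.243,3) -> (8.314,10.071) [heading=45, move]
FD 16: (8.314,10.071) -> (19.627,21.385) [heading=45, move]
FD 14: (19.627,21.385) -> (29.527,31.284) [heading=45, move]
Final: pos=(29.527,31.284), heading=45, 0 segment(s) drawn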